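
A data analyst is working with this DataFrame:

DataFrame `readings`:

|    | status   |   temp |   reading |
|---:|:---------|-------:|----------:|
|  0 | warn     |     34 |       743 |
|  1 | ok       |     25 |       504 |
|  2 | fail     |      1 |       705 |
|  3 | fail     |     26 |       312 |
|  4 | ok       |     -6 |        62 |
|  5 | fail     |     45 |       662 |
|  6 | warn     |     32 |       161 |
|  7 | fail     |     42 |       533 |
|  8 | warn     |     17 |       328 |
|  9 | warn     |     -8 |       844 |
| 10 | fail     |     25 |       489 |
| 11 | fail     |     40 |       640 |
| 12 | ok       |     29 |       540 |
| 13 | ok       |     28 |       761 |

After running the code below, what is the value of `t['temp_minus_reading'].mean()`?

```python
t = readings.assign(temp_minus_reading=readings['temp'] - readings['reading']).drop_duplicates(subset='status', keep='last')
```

-728.333333333

add column temp_minus_reading = readings['temp'] - readings['reading']:
   status  temp  reading  temp_minus_reading
0    warn    34      743                -709
1      ok    25      504                -479
2    fail     1      705                -704
3    fail    26      312                -286
4      ok    -6       62                 -68
5    fail    45      662                -617
6    warn    32      161                -129
7    fail    42      533                -491
8    warn    17      328                -311
9    warn    -8      844                -852
10   fail    25      489                -464
11   fail    40      640                -600
12     ok    29      540                -511
13     ok    28      761                -733
drop duplicate status (keep=last):
   status  temp  reading  temp_minus_reading
9    warn    -8      844                -852
11   fail    40      640                -600
13     ok    28      761                -733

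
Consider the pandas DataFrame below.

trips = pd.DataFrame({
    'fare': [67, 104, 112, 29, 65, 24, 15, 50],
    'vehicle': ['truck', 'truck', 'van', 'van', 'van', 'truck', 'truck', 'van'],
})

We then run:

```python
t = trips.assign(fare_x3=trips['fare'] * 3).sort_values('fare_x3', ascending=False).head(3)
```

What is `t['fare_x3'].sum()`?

add column fare_x3 = trips['fare'] * 3:
   fare vehicle  fare_x3
0    67   truck      201
1   104   truck      312
2   112     van      336
3    29     van       87
4    65     van      195
5    24   truck       72
6    15   truck       45
7    50     van      150
sort by fare_x3 descending:
   fare vehicle  fare_x3
2   112     van      336
1   104   truck      312
0    67   truck      201
4    65     van      195
7    50     van      150
3    29     van       87
5    24   truck       72
6    15   truck       45
take first 3 rows:
   fare vehicle  fare_x3
2   112     van      336
1   104   truck      312
0    67   truck      201
So sum() = 849.

849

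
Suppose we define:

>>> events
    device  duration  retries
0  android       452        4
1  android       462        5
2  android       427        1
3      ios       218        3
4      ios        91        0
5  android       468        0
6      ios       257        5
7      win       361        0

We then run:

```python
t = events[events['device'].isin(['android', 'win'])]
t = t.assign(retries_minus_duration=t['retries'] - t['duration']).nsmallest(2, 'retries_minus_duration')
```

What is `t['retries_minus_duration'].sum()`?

filter rows where device in ['android', 'win']:
    device  duration  retries
0  android       452        4
1  android       462        5
2  android       427        1
5  android       468        0
7      win       361        0
add column retries_minus_duration = t['retries'] - t['duration']:
    device  duration  retries  retries_minus_duration
0  android       452        4                    -448
1  android       462        5                    -457
2  android       427        1                    -426
5  android       468        0                    -468
7      win       361        0                    -361
take 2 rows with smallest retries_minus_duration:
    device  duration  retries  retries_minus_duration
5  android       468        0                    -468
1  android       462        5                    -457
Hence -925.

-925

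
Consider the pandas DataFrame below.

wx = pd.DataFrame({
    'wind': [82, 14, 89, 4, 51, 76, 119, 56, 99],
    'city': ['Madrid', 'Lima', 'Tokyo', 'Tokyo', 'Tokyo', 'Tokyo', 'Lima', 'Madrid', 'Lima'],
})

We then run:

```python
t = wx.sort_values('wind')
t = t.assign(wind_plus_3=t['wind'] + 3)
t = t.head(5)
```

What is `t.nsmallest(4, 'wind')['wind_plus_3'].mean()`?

sort by wind:
   wind    city
3     4   Tokyo
1    14    Lima
4    51   Tokyo
7    56  Madrid
5    76   Tokyo
0    82  Madrid
2    89   Tokyo
8    99    Lima
6   119    Lima
add column wind_plus_3 = t['wind'] + 3:
   wind    city  wind_plus_3
3     4   Tokyo            7
1    14    Lima           17
4    51   Tokyo           54
7    56  Madrid           59
5    76   Tokyo           79
0    82  Madrid           85
2    89   Tokyo           92
8    99    Lima          102
6   119    Lima          122
take first 5 rows:
   wind    city  wind_plus_3
3     4   Tokyo            7
1    14    Lima           17
4    51   Tokyo           54
7    56  Madrid           59
5    76   Tokyo           79
take 4 rows with smallest wind:
   wind    city  wind_plus_3
3     4   Tokyo            7
1    14    Lima           17
4    51   Tokyo           54
7    56  Madrid           59
Taking the mean of column 'wind_plus_3' gives 34.25.

34.25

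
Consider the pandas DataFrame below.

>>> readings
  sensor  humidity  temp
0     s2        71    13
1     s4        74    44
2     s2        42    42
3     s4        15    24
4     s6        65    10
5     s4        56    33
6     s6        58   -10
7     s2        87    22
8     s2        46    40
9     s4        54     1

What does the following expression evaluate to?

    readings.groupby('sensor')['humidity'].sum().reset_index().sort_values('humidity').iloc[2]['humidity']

group by sensor, sum of humidity:
sensor
s2    246
s4    199
s6    123
Name: humidity, dtype: int64
reset_index():
  sensor  humidity
0     s2       246
1     s4       199
2     s6       123
sort by humidity:
  sensor  humidity
2     s6       123
1     s4       199
0     s2       246
value at position 2, column 'humidity' → 246

246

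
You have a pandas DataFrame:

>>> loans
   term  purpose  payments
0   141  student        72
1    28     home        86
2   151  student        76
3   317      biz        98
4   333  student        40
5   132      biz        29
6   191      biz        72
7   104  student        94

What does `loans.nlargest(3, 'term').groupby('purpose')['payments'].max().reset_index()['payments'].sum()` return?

take 3 rows with largest term:
   term  purpose  payments
4   333  student        40
3   317      biz        98
6   191      biz        72
group by purpose, max of payments:
purpose
biz        98
student    40
Name: payments, dtype: int64
reset_index():
   purpose  payments
0      biz        98
1  student        40
So sum() = 138.

138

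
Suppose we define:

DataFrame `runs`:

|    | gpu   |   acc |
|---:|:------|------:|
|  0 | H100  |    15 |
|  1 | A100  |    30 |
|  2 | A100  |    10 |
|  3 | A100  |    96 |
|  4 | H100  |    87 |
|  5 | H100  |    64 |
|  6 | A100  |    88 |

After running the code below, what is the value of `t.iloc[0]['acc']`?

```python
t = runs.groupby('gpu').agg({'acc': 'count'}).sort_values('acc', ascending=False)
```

group by gpu, count of acc:
      acc
gpu      
A100    4
H100    3
sort by acc descending:
      acc
gpu      
A100    4
H100    3
Finally, value at position 0, column 'acc' = 4.

4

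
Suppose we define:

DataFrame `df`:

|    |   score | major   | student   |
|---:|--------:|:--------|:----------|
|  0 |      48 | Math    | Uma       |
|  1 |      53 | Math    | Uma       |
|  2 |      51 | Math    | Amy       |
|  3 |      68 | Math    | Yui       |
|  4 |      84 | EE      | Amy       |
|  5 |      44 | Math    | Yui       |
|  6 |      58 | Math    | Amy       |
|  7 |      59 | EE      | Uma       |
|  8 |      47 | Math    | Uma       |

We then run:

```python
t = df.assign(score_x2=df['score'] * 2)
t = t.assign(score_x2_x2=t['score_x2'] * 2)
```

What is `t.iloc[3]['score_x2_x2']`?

add column score_x2 = df['score'] * 2:
   score major student  score_x2
0     48  Math     Uma        96
1     53  Math     Uma       106
2     51  Math     Amy       102
3     68  Math     Yui       136
4     84    EE     Amy       168
5     44  Math     Yui        88
6     58  Math     Amy       116
7     59    EE     Uma       118
8     47  Math     Uma        94
add column score_x2_x2 = t['score_x2'] * 2:
   score major student  score_x2  score_x2_x2
0     48  Math     Uma        96          192
1     53  Math     Uma       106          212
2     51  Math     Amy       102          204
3     68  Math     Yui       136          272
4     84    EE     Amy       168          336
5     44  Math     Yui        88          176
6     58  Math     Amy       116          232
7     59    EE     Uma       118          236
8     47  Math     Uma        94          188
Reading off the value at position 3, column 'score_x2_x2', we get 272.

272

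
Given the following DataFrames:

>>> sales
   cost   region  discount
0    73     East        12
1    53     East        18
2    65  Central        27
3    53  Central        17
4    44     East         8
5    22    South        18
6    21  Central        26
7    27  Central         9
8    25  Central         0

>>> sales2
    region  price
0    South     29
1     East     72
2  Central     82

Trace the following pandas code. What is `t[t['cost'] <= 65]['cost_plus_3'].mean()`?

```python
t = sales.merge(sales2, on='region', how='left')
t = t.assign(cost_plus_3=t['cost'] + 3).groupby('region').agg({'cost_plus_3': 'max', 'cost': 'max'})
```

merge on 'region' (how='left') → 9 rows:
   cost   region  discount  price
0    73     East        12     72
1    53     East        18     72
2    65  Central        27     82
3    53  Central        17     82
4    44     East         8     72
5    22    South        18     29
6    21  Central        26     82
7    27  Central         9     82
8    25  Central         0     82
add column cost_plus_3 = t['cost'] + 3:
   cost   region  discount  price  cost_plus_3
0    73     East        12     72           76
1    53     East        18     72           56
2    65  Central        27     82           68
3    53  Central        17     82           56
4    44     East         8     72           47
5    22    South        18     29           25
6    21  Central        26     82           24
7    27  Central         9     82           30
8    25  Central         0     82           28
group by region: max(cost_plus_3), max(cost):
         cost_plus_3  cost
region                    
Central           68    65
East              76    73
South             25    22
filter rows where cost <= 65:
         cost_plus_3  cost
region                    
Central           68    65
South             25    22
Then the mean of column 'cost_plus_3': 46.5

46.5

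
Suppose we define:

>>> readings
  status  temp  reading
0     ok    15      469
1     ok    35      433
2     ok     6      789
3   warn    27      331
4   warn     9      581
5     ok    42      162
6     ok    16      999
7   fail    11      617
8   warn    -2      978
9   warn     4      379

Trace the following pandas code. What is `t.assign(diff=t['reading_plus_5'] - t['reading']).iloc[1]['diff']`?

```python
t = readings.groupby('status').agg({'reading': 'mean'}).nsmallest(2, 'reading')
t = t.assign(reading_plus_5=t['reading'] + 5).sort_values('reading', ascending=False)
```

5.0

group by status, mean of reading:
        reading
status         
fail     617.00
ok       570.40
warn     567.25
take 2 rows with smallest reading:
        reading
status         
warn     567.25
ok       570.40
add column reading_plus_5 = t['reading'] + 5:
        reading  reading_plus_5
status                         
warn     567.25          572.25
ok       570.40          575.40
sort by reading descending:
        reading  reading_plus_5
status                         
ok       570.40          575.40
warn     567.25          572.25
add column diff = t['reading_plus_5'] - t['reading']:
        reading  reading_plus_5  diff
status                               
ok       570.40          575.40   5.0
warn     567.25          572.25   5.0
Taking the value at position 1, column 'diff' gives 5.0.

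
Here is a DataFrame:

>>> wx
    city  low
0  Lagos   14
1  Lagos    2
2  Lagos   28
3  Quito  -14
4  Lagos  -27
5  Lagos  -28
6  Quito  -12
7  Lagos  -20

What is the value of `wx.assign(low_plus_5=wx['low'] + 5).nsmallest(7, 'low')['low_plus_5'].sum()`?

-50

add column low_plus_5 = wx['low'] + 5:
    city  low  low_plus_5
0  Lagos   14          19
1  Lagos    2           7
2  Lagos   28          33
3  Quito  -14          -9
4  Lagos  -27         -22
5  Lagos  -28         -23
6  Quito  -12          -7
7  Lagos  -20         -15
take 7 rows with smallest low:
    city  low  low_plus_5
5  Lagos  -28         -23
4  Lagos  -27         -22
7  Lagos  -20         -15
3  Quito  -14          -9
6  Quito  -12          -7
1  Lagos    2           7
0  Lagos   14          19
Reading off the sum of column 'low_plus_5', we get -50.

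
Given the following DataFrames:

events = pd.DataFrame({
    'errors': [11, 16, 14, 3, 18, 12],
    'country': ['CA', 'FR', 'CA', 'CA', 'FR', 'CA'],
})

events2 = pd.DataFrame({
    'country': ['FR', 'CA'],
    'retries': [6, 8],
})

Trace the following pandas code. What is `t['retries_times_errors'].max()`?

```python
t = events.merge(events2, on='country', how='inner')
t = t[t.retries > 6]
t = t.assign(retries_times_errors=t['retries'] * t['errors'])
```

112

merge on 'country' (how='inner') → 6 rows:
   errors country  retries
0      11      CA        8
1      16      FR        6
2      14      CA        8
3       3      CA        8
4      18      FR        6
5      12      CA        8
filter rows where retries > 6:
   errors country  retries
0      11      CA        8
2      14      CA        8
3       3      CA        8
5      12      CA        8
add column retries_times_errors = t['retries'] * t['errors']:
   errors country  retries  retries_times_errors
0      11      CA        8                    88
2      14      CA        8                   112
3       3      CA        8                    24
5      12      CA        8                    96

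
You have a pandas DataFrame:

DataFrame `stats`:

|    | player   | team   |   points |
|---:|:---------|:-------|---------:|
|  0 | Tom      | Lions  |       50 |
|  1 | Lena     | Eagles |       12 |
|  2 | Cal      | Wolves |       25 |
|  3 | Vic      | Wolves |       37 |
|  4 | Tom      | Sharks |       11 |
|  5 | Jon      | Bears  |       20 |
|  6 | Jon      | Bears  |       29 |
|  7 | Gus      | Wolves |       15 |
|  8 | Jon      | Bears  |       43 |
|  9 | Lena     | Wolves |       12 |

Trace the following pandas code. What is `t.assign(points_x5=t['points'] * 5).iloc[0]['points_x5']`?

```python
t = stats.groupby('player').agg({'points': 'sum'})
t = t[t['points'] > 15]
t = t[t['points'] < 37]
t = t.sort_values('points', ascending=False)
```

125

group by player, sum of points:
        points
player        
Cal         25
Gus         15
Jon         92
Lena        24
Tom         61
Vic         37
filter rows where points > 15:
        points
player        
Cal         25
Jon         92
Lena        24
Tom         61
Vic         37
filter rows where points < 37:
        points
player        
Cal         25
Lena        24
sort by points descending:
        points
player        
Cal         25
Lena        24
add column points_x5 = t['points'] * 5:
        points  points_x5
player                   
Cal         25        125
Lena        24        120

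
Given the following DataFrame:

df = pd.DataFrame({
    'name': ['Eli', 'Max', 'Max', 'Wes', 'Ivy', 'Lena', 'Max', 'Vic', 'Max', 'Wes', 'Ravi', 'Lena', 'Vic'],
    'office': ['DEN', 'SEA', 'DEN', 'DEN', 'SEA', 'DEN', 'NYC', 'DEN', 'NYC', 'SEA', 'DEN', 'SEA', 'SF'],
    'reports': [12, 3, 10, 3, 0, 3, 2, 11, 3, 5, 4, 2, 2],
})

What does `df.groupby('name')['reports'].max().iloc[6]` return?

group by name, max of reports:
name
Eli     12
Ivy      0
Lena     3
Max     10
Ravi     4
Vic     11
Wes      5
Name: reports, dtype: int64

5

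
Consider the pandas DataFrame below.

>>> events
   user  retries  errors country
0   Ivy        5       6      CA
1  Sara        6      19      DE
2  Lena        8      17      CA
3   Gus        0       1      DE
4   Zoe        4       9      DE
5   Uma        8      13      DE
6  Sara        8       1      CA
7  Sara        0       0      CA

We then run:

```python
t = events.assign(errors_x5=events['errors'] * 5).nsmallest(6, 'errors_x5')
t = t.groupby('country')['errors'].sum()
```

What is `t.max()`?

23

add column errors_x5 = events['errors'] * 5:
   user  retries  errors country  errors_x5
0   Ivy        5       6      CA         30
1  Sara        6      19      DE         95
2  Lena        8      17      CA         85
3   Gus        0       1      DE          5
4   Zoe        4       9      DE         45
5   Uma        8      13      DE         65
6  Sara        8       1      CA          5
7  Sara        0       0      CA          0
take 6 rows with smallest errors_x5:
   user  retries  errors country  errors_x5
7  Sara        0       0      CA          0
3   Gus        0       1      DE          5
6  Sara        8       1      CA          5
0   Ivy        5       6      CA         30
4   Zoe        4       9      DE         45
5   Uma        8      13      DE         65
group by country, sum of errors:
country
CA     7
DE    23
Name: errors, dtype: int64
The max of the resulting series is 23.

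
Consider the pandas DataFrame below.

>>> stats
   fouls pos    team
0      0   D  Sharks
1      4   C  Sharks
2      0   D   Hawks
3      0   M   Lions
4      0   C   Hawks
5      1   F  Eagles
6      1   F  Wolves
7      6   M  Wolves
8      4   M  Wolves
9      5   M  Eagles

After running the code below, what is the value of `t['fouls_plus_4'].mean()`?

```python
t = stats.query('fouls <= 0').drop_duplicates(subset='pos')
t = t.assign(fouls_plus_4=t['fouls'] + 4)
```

filter rows where fouls <= 0:
   fouls pos    team
0      0   D  Sharks
2      0   D   Hawks
3      0   M   Lions
4      0   C   Hawks
drop duplicate pos (keep=first):
   fouls pos    team
0      0   D  Sharks
3      0   M   Lions
4      0   C   Hawks
add column fouls_plus_4 = t['fouls'] + 4:
   fouls pos    team  fouls_plus_4
0      0   D  Sharks             4
3      0   M   Lions             4
4      0   C   Hawks             4
Finally, mean of column 'fouls_plus_4' = 4.0.

4.0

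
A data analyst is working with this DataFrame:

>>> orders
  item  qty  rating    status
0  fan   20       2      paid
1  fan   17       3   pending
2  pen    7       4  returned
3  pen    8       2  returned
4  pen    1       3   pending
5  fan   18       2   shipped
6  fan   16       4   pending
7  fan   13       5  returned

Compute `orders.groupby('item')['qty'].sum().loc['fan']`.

group by item, sum of qty:
item
fan    84
pen    16
Name: qty, dtype: int64
Finally, value at index 'fan' = 84.

84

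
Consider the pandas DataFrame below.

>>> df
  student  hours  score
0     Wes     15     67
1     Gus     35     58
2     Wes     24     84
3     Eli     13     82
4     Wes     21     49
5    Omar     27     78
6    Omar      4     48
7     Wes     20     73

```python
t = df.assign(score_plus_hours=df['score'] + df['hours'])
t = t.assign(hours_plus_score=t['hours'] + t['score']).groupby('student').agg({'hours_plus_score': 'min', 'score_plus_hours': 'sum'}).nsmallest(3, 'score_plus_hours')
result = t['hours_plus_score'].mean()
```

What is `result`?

add column score_plus_hours = df['score'] + df['hours']:
  student  hours  score  score_plus_hours
0     Wes     15     67                82
1     Gus     35     58                93
2     Wes     24     84               108
3     Eli     13     82                95
4     Wes     21     49                70
5    Omar     27     78               105
6    Omar      4     48                52
7     Wes     20     73                93
add column hours_plus_score = t['hours'] + t['score']:
  student  hours  score  score_plus_hours  hours_plus_score
0     Wes     15     67                82                82
1     Gus     35     58                93                93
2     Wes     24     84               108               108
3     Eli     13     82                95                95
4     Wes     21     49                70                70
5    Omar     27     78               105               105
6    Omar      4     48                52                52
7     Wes     20     73                93                93
group by student: min(hours_plus_score), sum(score_plus_hours):
         hours_plus_score  score_plus_hours
student                                    
Eli                    95                95
Gus                    93                93
Omar                   52               157
Wes                    70               353
take 3 rows with smallest score_plus_hours:
         hours_plus_score  score_plus_hours
student                                    
Gus                    93                93
Eli                    95                95
Omar                   52               157

80.0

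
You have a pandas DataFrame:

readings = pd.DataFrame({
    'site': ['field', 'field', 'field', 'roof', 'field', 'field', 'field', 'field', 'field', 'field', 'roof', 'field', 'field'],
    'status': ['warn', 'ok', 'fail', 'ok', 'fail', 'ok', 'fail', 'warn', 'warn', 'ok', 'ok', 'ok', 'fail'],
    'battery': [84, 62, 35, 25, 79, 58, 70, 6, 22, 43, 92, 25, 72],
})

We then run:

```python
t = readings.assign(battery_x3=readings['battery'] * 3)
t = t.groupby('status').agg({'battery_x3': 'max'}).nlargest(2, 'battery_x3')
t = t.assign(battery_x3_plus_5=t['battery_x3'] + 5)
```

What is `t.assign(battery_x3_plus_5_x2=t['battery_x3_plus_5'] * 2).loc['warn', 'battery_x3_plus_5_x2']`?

add column battery_x3 = readings['battery'] * 3:
     site status  battery  battery_x3
0   field   warn       84         252
1   field     ok       62         186
2   field   fail       35         105
3    roof     ok       25          75
4   field   fail       79         237
5   field     ok       58         174
6   field   fail       70         210
7   field   warn        6          18
8   field   warn       22          66
9   field     ok       43         129
10   roof     ok       92         276
11  field     ok       25          75
12  field   fail       72         216
group by status, max of battery_x3:
        battery_x3
status            
fail           237
ok             276
warn           252
take 2 rows with largest battery_x3:
        battery_x3
status            
ok             276
warn           252
add column battery_x3_plus_5 = t['battery_x3'] + 5:
        battery_x3  battery_x3_plus_5
status                               
ok             276                281
warn           252                257
add column battery_x3_plus_5_x2 = t['battery_x3_plus_5'] * 2:
        battery_x3  battery_x3_plus_5  battery_x3_plus_5_x2
status                                                     
ok             276                281                   562
warn           252                257                   514
Then the value at row 'warn', column 'battery_x3_plus_5_x2': 514

514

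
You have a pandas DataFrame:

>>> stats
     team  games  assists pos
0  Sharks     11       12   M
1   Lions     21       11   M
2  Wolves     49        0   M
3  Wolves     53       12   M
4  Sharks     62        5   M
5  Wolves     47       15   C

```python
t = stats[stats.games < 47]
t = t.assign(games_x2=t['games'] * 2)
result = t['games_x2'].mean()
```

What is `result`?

filter rows where games < 47:
     team  games  assists pos
0  Sharks     11       12   M
1   Lions     21       11   M
add column games_x2 = t['games'] * 2:
     team  games  assists pos  games_x2
0  Sharks     11       12   M        22
1   Lions     21       11   M        42
mean of column 'games_x2' → 32.0

32.0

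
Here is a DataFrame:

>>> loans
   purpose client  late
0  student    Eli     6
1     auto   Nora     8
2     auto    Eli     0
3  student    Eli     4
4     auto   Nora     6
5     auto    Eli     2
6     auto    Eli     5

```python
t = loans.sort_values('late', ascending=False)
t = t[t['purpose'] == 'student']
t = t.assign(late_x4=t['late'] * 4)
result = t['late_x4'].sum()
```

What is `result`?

40

sort by late descending:
   purpose client  late
1     auto   Nora     8
0  student    Eli     6
4     auto   Nora     6
6     auto    Eli     5
3  student    Eli     4
5     auto    Eli     2
2     auto    Eli     0
filter rows where purpose == 'student':
   purpose client  late
0  student    Eli     6
3  student    Eli     4
add column late_x4 = t['late'] * 4:
   purpose client  late  late_x4
0  student    Eli     6       24
3  student    Eli     4       16
sum of column 'late_x4' → 40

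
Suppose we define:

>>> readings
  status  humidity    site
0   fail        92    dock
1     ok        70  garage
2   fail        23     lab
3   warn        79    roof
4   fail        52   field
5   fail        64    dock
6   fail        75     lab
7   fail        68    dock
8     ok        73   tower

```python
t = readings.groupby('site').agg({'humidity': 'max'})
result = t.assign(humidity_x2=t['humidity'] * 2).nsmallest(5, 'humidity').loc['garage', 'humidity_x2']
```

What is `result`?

140

group by site, max of humidity:
        humidity
site            
dock          92
field         52
garage        70
lab           75
roof          79
tower         73
add column humidity_x2 = t['humidity'] * 2:
        humidity  humidity_x2
site                         
dock          92          184
field         52          104
garage        70          140
lab           75          150
roof          79          158
tower         73          146
take 5 rows with smallest humidity:
        humidity  humidity_x2
site                         
field         52          104
garage        70          140
tower         73          146
lab           75          150
roof          79          158
Finally, value at row 'garage', column 'humidity_x2' = 140.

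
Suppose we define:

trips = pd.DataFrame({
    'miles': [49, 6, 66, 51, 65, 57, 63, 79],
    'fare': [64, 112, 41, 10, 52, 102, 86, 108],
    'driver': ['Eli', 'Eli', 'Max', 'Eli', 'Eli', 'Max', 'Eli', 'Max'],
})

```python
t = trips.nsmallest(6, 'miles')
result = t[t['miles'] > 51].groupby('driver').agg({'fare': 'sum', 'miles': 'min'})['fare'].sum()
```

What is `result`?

240

take 6 rows with smallest miles:
   miles  fare driver
1      6   112    Eli
0     49    64    Eli
3     51    10    Eli
5     57   102    Max
6     63    86    Eli
4     65    52    Eli
filter rows where miles > 51:
   miles  fare driver
5     57   102    Max
6     63    86    Eli
4     65    52    Eli
group by driver: sum(fare), min(miles):
        fare  miles
driver             
Eli      138     63
Max      102     57
The sum of column 'fare' is 240.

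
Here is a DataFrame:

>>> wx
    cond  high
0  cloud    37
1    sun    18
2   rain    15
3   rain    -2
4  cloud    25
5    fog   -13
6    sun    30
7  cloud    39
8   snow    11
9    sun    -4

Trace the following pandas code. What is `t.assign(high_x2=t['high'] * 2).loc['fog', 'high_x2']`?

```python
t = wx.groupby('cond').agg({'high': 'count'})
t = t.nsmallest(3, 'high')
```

2

group by cond, count of high:
       high
cond       
cloud     3
fog       1
rain      2
snow      1
sun       3
take 3 rows with smallest high:
      high
cond      
fog      1
snow     1
rain     2
add column high_x2 = t['high'] * 2:
      high  high_x2
cond               
fog      1        2
snow     1        2
rain     2        4
Hence 2.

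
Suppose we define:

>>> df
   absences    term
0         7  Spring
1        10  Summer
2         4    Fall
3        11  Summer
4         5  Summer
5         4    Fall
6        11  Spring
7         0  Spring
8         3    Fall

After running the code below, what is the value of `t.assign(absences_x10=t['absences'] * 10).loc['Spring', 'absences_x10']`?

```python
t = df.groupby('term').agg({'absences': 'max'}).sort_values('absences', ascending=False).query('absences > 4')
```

group by term, max of absences:
        absences
term            
Fall           4
Spring        11
Summer        11
sort by absences descending:
        absences
term            
Spring        11
Summer        11
Fall           4
filter rows where absences > 4:
        absences
term            
Spring        11
Summer        11
add column absences_x10 = t['absences'] * 10:
        absences  absences_x10
term                          
Spring        11           110
Summer        11           110
Taking the value at row 'Spring', column 'absences_x10' gives 110.

110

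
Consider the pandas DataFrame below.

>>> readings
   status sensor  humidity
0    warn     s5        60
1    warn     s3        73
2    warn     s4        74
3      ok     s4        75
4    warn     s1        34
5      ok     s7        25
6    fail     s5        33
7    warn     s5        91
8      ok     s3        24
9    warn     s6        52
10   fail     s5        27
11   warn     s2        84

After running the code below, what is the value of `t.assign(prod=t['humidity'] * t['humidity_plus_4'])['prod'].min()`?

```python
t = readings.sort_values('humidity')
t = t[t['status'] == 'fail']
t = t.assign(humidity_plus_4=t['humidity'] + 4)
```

837

sort by humidity:
   status sensor  humidity
8      ok     s3        24
5      ok     s7        25
10   fail     s5        27
6    fail     s5        33
4    warn     s1        34
9    warn     s6        52
0    warn     s5        60
1    warn     s3        73
2    warn     s4        74
3      ok     s4        75
11   warn     s2        84
7    warn     s5        91
filter rows where status == 'fail':
   status sensor  humidity
10   fail     s5        27
6    fail     s5        33
add column humidity_plus_4 = t['humidity'] + 4:
   status sensor  humidity  humidity_plus_4
10   fail     s5        27               31
6    fail     s5        33               37
add column prod = t['humidity'] * t['humidity_plus_4']:
   status sensor  humidity  humidity_plus_4  prod
10   fail     s5        27               31   837
6    fail     s5        33               37  1221
min of column 'prod' → 837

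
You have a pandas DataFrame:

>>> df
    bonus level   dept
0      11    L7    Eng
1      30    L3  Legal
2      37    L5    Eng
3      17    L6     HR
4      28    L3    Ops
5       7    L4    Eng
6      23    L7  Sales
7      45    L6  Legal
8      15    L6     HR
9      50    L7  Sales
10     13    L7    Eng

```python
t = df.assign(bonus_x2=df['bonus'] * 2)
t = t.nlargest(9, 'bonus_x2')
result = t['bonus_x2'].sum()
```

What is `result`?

add column bonus_x2 = df['bonus'] * 2:
    bonus level   dept  bonus_x2
0      11    L7    Eng        22
1      30    L3  Legal        60
2      37    L5    Eng        74
3      17    L6     HR        34
4      28    L3    Ops        56
5       7    L4    Eng        14
6      23    L7  Sales        46
7      45    L6  Legal        90
8      15    L6     HR        30
9      50    L7  Sales       100
10     13    L7    Eng        26
take 9 rows with largest bonus_x2:
    bonus level   dept  bonus_x2
9      50    L7  Sales       100
7      45    L6  Legal        90
2      37    L5    Eng        74
1      30    L3  Legal        60
4      28    L3    Ops        56
6      23    L7  Sales        46
3      17    L6     HR        34
8      15    L6     HR        30
10     13    L7    Eng        26
Reading off the sum of column 'bonus_x2', we get 516.

516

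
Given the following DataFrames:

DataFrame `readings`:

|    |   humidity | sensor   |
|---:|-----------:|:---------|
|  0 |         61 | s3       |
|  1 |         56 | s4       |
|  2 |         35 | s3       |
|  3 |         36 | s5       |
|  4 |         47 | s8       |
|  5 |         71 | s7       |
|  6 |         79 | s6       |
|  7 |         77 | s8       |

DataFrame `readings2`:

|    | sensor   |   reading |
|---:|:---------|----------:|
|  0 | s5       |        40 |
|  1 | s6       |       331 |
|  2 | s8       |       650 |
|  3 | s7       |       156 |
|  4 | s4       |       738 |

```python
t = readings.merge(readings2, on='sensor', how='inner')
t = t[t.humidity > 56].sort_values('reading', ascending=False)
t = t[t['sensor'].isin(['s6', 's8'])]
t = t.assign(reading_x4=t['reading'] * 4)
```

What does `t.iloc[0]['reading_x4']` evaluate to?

2600

merge on 'sensor' (how='inner') → 6 rows:
   humidity sensor  reading
0        56     s4      738
1        36     s5       40
2        47     s8      650
3        71     s7      156
4        79     s6      331
5        77     s8      650
filter rows where humidity > 56:
   humidity sensor  reading
3        71     s7      156
4        79     s6      331
5        77     s8      650
sort by reading descending:
   humidity sensor  reading
5        77     s8      650
4        79     s6      331
3        71     s7      156
filter rows where sensor in ['s6', 's8']:
   humidity sensor  reading
5        77     s8      650
4        79     s6      331
add column reading_x4 = t['reading'] * 4:
   humidity sensor  reading  reading_x4
5        77     s8      650        2600
4        79     s6      331        1324
value at position 0, column 'reading_x4' → 2600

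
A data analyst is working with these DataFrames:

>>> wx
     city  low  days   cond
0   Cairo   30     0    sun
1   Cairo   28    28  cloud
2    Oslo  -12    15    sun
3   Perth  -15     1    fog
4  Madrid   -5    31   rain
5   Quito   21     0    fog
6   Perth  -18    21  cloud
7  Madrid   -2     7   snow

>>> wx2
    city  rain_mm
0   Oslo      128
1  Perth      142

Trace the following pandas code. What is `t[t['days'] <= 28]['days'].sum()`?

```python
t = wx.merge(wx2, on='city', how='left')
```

merge on 'city' (how='left') → 8 rows:
     city  low  days   cond  rain_mm
0   Cairo   30     0    sun      NaN
1   Cairo   28    28  cloud      NaN
2    Oslo  -12    15    sun    128.0
3   Perth  -15     1    fog    142.0
4  Madrid   -5    31   rain      NaN
5   Quito   21     0    fog      NaN
6   Perth  -18    21  cloud    142.0
7  Madrid   -2     7   snow      NaN
filter rows where days <= 28:
     city  low  days   cond  rain_mm
0   Cairo   30     0    sun      NaN
1   Cairo   28    28  cloud      NaN
2    Oslo  -12    15    sun    128.0
3   Perth  -15     1    fog    142.0
5   Quito   21     0    fog      NaN
6   Perth  -18    21  cloud    142.0
7  Madrid   -2     7   snow      NaN
Hence 72.

72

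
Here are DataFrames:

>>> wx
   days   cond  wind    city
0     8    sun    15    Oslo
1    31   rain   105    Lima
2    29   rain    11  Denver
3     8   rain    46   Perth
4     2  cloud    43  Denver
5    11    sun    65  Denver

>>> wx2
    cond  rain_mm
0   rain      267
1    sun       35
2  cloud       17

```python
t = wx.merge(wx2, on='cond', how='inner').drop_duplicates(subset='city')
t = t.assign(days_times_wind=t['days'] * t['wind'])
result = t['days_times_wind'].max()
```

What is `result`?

3255

merge on 'cond' (how='inner') → 6 rows:
   days   cond  wind    city  rain_mm
0     8    sun    15    Oslo       35
1    31   rain   105    Lima      267
2    29   rain    11  Denver      267
3     8   rain    46   Perth      267
4     2  cloud    43  Denver       17
5    11    sun    65  Denver       35
drop duplicate city (keep=first):
   days  cond  wind    city  rain_mm
0     8   sun    15    Oslo       35
1    31  rain   105    Lima      267
2    29  rain    11  Denver      267
3     8  rain    46   Perth      267
add column days_times_wind = t['days'] * t['wind']:
   days  cond  wind    city  rain_mm  days_times_wind
0     8   sun    15    Oslo       35              120
1    31  rain   105    Lima      267             3255
2    29  rain    11  Denver      267              319
3     8  rain    46   Perth      267              368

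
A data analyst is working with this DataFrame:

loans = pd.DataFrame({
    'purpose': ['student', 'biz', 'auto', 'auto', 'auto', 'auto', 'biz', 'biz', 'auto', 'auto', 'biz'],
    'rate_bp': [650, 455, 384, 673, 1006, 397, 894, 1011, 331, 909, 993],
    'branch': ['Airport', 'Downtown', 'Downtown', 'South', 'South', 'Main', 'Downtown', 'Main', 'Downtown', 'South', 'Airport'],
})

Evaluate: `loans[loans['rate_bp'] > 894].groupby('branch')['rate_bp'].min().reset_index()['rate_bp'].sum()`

filter rows where rate_bp > 894:
   purpose  rate_bp   branch
4     auto     1006    South
7      biz     1011     Main
9     auto      909    South
10     biz      993  Airport
group by branch, min of rate_bp:
branch
Airport     993
Main       1011
South       909
Name: rate_bp, dtype: int64
reset_index():
    branch  rate_bp
0  Airport      993
1     Main     1011
2    South      909
Then the sum of column 'rate_bp': 2913

2913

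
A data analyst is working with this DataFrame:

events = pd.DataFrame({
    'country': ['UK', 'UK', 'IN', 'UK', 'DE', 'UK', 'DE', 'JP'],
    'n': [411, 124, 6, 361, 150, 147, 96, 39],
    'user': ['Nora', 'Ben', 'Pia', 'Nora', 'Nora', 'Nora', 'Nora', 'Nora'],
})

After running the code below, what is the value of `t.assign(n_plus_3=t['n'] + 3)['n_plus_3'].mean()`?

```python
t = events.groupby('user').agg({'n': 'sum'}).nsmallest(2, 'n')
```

group by user, sum of n:
         n
user      
Ben    124
Nora  1204
Pia      6
take 2 rows with smallest n:
        n
user     
Pia     6
Ben   124
add column n_plus_3 = t['n'] + 3:
        n  n_plus_3
user               
Pia     6         9
Ben   124       127

68.0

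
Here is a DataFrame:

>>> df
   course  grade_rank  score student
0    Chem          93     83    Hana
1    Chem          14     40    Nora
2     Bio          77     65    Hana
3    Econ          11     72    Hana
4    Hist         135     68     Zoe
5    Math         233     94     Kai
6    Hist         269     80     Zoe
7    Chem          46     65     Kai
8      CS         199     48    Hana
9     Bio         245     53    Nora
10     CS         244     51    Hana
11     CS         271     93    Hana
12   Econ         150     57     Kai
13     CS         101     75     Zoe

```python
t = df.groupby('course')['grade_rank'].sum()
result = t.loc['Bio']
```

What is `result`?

322

group by course, sum of grade_rank:
course
Bio     322
CS      815
Chem    153
Econ    161
Hist    404
Math    233
Name: grade_rank, dtype: int64
So loc['Bio'] = 322.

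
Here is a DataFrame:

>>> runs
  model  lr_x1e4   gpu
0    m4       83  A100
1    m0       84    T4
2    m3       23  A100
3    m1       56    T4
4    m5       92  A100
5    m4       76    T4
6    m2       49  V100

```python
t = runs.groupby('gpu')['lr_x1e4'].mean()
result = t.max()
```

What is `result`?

group by gpu, mean of lr_x1e4:
gpu
A100    66.0
T4      72.0
V100    49.0
Name: lr_x1e4, dtype: float64
Finally, max of the resulting series = 72.0.

72.0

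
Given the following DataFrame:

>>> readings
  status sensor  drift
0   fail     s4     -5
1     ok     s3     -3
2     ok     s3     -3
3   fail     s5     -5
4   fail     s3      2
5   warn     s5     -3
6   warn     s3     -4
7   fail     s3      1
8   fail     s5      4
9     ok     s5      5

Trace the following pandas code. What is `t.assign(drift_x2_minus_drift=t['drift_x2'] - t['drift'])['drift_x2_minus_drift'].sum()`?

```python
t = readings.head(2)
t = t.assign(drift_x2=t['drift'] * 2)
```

-8

take first 2 rows:
  status sensor  drift
0   fail     s4     -5
1     ok     s3     -3
add column drift_x2 = t['drift'] * 2:
  status sensor  drift  drift_x2
0   fail     s4     -5       -10
1     ok     s3     -3        -6
add column drift_x2_minus_drift = t['drift_x2'] - t['drift']:
  status sensor  drift  drift_x2  drift_x2_minus_drift
0   fail     s4     -5       -10                    -5
1     ok     s3     -3        -6                    -3
Reading off the sum of column 'drift_x2_minus_drift', we get -8.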